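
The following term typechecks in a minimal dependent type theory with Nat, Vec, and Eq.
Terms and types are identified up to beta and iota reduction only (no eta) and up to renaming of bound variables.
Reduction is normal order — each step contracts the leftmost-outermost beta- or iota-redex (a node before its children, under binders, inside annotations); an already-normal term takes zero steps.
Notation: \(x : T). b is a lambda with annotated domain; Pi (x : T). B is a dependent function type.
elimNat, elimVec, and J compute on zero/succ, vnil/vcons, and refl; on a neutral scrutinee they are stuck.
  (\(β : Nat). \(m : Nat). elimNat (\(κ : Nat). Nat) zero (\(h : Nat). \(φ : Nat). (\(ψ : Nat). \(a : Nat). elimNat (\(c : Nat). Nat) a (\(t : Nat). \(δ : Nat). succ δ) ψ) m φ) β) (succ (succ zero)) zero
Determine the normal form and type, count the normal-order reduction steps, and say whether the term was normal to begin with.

resulting normal form:
  zero
inferred type:
  Nat
steps to reach normal form (normal order): 15
already normal: no
first contracted redex: a beta-redex


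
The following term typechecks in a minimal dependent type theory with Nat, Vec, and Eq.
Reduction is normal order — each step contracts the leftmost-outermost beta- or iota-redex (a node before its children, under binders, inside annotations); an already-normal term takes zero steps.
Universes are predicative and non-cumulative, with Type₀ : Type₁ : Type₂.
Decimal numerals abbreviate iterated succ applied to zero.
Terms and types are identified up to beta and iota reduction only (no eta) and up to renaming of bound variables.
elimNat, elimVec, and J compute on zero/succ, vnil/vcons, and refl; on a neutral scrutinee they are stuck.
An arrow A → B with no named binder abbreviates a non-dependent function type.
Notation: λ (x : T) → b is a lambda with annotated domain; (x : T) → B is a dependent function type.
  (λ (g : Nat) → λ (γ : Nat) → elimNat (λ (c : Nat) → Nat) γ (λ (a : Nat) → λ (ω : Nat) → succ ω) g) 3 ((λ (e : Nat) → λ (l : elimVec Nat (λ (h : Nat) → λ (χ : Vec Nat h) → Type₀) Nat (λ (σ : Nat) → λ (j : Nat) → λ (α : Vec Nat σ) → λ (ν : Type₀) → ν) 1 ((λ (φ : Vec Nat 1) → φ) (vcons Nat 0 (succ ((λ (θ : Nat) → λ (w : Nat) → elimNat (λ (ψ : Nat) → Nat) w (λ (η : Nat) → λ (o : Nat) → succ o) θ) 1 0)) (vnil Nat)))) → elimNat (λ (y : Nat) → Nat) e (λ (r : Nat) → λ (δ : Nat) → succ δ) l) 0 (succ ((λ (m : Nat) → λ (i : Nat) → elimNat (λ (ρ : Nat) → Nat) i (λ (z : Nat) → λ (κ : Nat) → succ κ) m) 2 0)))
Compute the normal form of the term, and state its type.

resulting normal form:
  6
inferred type:
  Nat


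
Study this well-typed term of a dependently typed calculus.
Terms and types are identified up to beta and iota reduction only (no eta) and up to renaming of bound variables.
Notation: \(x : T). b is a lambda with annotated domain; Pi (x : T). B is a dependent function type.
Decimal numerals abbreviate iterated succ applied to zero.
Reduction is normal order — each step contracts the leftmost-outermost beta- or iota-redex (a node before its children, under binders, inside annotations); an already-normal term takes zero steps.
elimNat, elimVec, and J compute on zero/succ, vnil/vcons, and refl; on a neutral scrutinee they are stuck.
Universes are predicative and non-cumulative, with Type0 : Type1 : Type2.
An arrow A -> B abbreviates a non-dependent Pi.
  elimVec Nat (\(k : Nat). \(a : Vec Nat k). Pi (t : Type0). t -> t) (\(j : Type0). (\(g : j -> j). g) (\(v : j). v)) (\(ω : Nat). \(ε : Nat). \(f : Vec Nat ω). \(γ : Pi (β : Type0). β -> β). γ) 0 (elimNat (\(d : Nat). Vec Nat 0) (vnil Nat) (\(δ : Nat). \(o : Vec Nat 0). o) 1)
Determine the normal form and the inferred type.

normal form:
  \(k : Type0). \(a : k). a
inferred type:
  Pi (k : Type0). k -> k
observation: the term reaches its normal form after 6 normal-order steps.


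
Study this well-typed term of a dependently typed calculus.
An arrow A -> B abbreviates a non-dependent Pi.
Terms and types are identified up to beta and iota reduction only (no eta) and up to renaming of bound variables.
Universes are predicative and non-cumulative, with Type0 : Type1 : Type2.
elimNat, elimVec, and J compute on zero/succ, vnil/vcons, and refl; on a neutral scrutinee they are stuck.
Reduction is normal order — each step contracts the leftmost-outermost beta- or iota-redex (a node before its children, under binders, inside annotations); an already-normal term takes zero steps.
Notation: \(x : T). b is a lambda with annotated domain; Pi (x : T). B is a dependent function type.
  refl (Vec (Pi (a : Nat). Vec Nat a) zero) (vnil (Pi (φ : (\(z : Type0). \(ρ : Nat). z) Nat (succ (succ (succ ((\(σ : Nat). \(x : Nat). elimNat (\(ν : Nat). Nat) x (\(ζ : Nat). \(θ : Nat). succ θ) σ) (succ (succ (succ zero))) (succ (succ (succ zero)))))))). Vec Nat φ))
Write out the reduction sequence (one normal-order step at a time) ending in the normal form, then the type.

reduction (normal order):
  refl (Vec (Pi (a : Nat). Vec Nat a) zero) (vnil (Pi (φ : (\(z : Type0). \(ρ : Nat). z) Nat (succ (succ (succ ((\(σ : Nat). \(x : Nat). elimNat (\(ν : Nat). Nat) x (\(ζ : Nat). \(θ : Nat). succ θ) σ) (succ (succ (succ zero))) (succ (succ (succ zero)))))))). Vec Nat φ))
  ~> refl (Vec (Pi (a : Nat). Vec Nat a) zero) (vnil (Pi (φ : (\(z : Nat). Nat) (succ (succ (succ ((\(ρ : Nat). \(σ : Nat). elimNat (\(x : Nat). Nat) σ (\(ν : Nat). \(ζ : Nat). succ ζ) ρ) (succ (succ (succ zero))) (succ (succ (succ zero)))))))). Vec Nat φ))
  ~> refl (Vec (Pi (a : Nat). Vec Nat a) zero) (vnil (Pi (φ : Nat). Vec Nat φ))
the term's type:
  Eq (Vec (Pi (a : Nat). Vec Nat a) zero) (vnil (Pi (φ : Nat). Vec Nat φ)) (vnil (Pi (z : Nat). Vec Nat z))


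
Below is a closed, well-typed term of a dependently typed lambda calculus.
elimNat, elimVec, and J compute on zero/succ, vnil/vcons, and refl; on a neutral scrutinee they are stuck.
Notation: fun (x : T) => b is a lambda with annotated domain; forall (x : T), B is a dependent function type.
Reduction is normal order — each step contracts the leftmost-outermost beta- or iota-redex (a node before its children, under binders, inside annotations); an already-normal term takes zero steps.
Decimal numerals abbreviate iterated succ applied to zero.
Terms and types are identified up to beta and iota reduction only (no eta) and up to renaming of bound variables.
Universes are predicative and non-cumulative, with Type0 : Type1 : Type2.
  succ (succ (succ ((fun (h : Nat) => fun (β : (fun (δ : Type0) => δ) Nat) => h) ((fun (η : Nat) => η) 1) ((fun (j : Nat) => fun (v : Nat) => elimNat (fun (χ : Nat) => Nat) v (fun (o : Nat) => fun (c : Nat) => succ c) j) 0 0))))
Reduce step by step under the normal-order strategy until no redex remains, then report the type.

normal-order reduction sequence:
  succ (succ (succ ((fun (h : Nat) => fun (β : (fun (δ : Type0) => δ) Nat) => h) ((fun (η : Nat) => η) 1) ((fun (j : Nat) => fun (v : Nat) => elimNat (fun (χ : Nat) => Nat) v (fun (o : Nat) => fun (c : Nat) => succ c) j) 0 0))))
  ~> succ (succ (succ ((fun (h : (fun (β : Type0) => β) Nat) => (fun (δ : Nat) => δ) 1) ((fun (η : Nat) => fun (j : Nat) => elimNat (fun (v : Nat) => Nat) j (fun (χ : Nat) => fun (o : Nat) => succ o) η) 0 0))))
  ~> succ (succ (succ ((fun (h : Nat) => h) 1)))
  ~> 4
inferred type:
  Nat


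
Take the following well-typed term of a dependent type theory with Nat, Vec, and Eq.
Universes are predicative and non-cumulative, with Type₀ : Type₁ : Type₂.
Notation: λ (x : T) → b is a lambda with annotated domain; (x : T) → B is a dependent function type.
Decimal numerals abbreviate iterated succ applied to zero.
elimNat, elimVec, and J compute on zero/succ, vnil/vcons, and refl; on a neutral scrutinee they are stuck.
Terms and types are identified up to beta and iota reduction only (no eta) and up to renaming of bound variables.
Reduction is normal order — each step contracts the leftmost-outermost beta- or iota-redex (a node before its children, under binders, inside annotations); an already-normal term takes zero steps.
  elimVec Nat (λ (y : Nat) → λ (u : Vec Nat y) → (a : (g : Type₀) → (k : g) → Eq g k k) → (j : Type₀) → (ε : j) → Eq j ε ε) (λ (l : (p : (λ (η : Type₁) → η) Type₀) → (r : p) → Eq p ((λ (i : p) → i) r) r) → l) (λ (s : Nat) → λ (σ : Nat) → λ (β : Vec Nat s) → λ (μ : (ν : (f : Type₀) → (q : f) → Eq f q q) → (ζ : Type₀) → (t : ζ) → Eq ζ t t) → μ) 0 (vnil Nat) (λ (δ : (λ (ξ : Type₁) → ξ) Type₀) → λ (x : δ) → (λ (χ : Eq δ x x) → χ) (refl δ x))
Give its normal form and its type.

normal form:
  λ (y : Type₀) → λ (u : y) → refl y u
inferred type:
  (y : Type₀) → (u : y) → Eq y u u
observation: normalization takes exactly 4 steps under the normal-order strategy.


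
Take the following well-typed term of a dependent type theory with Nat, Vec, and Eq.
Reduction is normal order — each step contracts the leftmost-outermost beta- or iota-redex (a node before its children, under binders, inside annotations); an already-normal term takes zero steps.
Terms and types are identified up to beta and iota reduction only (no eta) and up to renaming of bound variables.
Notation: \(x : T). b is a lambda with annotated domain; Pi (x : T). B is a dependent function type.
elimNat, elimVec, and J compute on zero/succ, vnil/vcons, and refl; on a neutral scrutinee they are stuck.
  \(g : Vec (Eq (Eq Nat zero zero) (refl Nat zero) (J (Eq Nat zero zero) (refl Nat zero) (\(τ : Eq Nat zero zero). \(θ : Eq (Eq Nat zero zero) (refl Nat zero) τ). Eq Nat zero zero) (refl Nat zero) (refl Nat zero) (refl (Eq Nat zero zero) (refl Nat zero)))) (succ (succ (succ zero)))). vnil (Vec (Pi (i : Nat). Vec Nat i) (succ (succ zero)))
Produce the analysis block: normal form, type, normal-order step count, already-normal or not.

normal form:
  \(g : Vec (Eq (Eq Nat zero zero) (refl Nat zero) (refl Nat zero)) (succ (succ (succ zero)))). vnil (Vec (Pi (τ : Nat). Vec Nat τ) (succ (succ zero)))
inferred type:
  Pi (g : Vec (Eq (Eq Nat zero zero) (refl Nat zero) (refl Nat zero)) (succ (succ (succ zero)))). Vec (Vec (Pi (τ : Nat). Vec Nat τ) (succ (succ zero))) zero
reduction steps (normal order): 1
already normal: no
first redex: a J iota-redex


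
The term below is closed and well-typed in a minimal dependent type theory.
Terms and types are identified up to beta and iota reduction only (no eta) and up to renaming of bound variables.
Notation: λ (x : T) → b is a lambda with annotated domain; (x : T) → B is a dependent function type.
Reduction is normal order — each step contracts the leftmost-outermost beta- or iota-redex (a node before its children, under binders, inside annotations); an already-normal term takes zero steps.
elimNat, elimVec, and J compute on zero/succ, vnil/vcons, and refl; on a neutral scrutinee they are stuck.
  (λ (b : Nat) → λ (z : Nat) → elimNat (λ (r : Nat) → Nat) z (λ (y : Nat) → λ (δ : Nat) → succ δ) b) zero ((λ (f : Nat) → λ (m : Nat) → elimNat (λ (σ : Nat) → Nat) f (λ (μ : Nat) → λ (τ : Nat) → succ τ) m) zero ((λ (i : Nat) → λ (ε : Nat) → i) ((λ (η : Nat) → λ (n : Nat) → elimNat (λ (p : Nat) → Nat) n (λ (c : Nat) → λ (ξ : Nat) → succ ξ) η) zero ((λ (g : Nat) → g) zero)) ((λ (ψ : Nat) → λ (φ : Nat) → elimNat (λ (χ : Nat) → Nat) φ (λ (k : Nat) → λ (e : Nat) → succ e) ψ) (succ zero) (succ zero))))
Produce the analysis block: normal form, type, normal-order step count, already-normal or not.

resulting normal form:
  zero
type:
  Nat
reduction steps (normal order): 12
already normal: no
first redex: a beta-redex


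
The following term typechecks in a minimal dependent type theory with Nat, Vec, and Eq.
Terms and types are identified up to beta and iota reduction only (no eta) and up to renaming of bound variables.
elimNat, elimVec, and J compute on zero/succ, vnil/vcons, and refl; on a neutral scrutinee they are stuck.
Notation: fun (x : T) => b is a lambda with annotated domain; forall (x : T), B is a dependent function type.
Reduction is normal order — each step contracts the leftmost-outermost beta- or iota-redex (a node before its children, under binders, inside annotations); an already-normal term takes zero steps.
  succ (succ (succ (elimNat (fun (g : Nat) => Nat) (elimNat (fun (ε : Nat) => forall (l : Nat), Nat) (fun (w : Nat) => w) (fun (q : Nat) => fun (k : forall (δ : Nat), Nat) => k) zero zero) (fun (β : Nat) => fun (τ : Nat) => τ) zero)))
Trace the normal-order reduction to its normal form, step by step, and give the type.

normal-order reduction sequence:
  succ (succ (succ (elimNat (fun (g : Nat) => Nat) (elimNat (fun (ε : Nat) => forall (l : Nat), Nat) (fun (w : Nat) => w) (fun (q : Nat) => fun (k : forall (δ : Nat), Nat) => k) zero zero) (fun (β : Nat) => fun (τ : Nat) => τ) zero)))
  ~> succ (succ (succ (elimNat (fun (g : Nat) => forall (ε : Nat), Nat) (fun (l : Nat) => l) (fun (w : Nat) => fun (q : forall (k : Nat), Nat) => q) zero zero)))
  ~> succ (succ (succ ((fun (g : Nat) => g) zero)))
  ~> succ (succ (succ zero))
type:
  Nat


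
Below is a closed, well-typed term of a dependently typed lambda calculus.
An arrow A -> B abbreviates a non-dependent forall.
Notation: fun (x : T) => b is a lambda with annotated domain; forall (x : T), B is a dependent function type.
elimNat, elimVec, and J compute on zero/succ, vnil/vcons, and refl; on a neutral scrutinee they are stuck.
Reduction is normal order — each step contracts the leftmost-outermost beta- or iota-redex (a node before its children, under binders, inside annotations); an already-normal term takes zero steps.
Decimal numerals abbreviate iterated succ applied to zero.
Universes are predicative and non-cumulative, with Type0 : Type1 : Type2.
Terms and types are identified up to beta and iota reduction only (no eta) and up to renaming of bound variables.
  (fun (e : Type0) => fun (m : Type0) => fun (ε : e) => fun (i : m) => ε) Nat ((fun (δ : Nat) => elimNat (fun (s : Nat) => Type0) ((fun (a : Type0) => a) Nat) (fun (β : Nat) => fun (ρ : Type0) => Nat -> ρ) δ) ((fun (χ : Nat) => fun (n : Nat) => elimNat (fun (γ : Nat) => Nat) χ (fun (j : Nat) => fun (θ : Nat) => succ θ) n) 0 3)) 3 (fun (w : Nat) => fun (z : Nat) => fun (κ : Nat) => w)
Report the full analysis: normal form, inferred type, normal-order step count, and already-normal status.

normal form:
  3
the term's type:
  Nat
reduction steps (normal order): 4
already normal: no
first redex: a beta-redex


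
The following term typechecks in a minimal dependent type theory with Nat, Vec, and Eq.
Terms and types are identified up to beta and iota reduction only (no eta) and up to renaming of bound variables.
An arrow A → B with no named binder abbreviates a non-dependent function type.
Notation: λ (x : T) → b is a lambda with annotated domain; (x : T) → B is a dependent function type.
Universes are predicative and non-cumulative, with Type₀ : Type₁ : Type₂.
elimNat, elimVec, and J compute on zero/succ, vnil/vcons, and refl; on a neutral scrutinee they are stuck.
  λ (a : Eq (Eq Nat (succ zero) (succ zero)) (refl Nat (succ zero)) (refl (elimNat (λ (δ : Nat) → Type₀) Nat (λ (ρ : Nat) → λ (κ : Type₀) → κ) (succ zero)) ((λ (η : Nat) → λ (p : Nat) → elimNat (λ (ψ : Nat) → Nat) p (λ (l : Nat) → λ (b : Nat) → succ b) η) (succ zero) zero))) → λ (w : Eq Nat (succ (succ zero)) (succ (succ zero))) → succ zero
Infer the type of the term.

inferred type:
  Eq (Eq Nat (succ zero) (succ zero)) (refl Nat (succ zero)) (refl Nat (succ zero)) → Eq Nat (succ (succ zero)) (succ (succ zero)) → Nat


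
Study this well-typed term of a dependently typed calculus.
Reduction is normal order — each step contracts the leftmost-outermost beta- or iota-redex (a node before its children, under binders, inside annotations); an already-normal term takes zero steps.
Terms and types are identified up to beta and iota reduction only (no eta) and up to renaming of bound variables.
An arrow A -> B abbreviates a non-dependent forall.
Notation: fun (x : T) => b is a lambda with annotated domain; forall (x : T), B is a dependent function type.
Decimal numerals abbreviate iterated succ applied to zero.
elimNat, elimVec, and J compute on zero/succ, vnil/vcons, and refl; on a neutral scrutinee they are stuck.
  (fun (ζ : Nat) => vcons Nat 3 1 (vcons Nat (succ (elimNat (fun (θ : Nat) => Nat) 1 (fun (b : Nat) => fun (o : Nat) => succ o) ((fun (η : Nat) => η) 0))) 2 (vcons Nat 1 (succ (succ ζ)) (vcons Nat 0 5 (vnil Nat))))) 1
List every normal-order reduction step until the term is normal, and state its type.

reduction (normal order):
  (fun (ζ : Nat) => vcons Nat 3 1 (vcons Nat (succ (elimNat (fun (θ : Nat) => Nat) 1 (fun (b : Nat) => fun (o : Nat) => succ o) ((fun (η : Nat) => η) 0))) 2 (vcons Nat 1 (succ (succ ζ)) (vcons Nat 0 5 (vnil Nat))))) 1
  ~> vcons Nat 3 1 (vcons Nat (succ (elimNat (fun (ζ : Nat) => Nat) 1 (fun (θ : Nat) => fun (b : Nat) => succ b) ((fun (o : Nat) => o) 0))) 2 (vcons Nat 1 3 (vcons Nat 0 5 (vnil Nat))))
  ~> vcons Nat 3 1 (vcons Nat (succ (elimNat (fun (ζ : Nat) => Nat) 1 (fun (θ : Nat) => fun (b : Nat) => succ b) 0)) 2 (vcons Nat 1 3 (vcons Nat 0 5 (vnil Nat))))
  ~> vcons Nat 3 1 (vcons Nat 2 2 (vcons Nat 1 3 (vcons Nat 0 5 (vnil Nat))))
inferred type:
  Vec Nat 4


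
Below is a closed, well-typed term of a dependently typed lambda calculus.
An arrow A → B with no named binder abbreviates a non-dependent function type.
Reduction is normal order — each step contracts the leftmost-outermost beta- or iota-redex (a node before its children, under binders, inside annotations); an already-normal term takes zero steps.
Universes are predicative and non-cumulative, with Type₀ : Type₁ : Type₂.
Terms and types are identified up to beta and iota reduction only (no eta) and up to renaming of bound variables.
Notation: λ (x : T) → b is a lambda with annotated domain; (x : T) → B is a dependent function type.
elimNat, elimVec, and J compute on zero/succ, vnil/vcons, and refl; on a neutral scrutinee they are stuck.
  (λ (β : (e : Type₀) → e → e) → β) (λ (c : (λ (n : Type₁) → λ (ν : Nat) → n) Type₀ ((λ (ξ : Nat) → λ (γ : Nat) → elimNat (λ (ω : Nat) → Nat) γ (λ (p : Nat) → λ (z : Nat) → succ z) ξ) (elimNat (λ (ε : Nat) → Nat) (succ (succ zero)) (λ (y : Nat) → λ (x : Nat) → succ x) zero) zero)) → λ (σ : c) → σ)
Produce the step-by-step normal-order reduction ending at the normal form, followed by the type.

normal-order reduction:
  (λ (β : (e : Type₀) → e → e) → β) (λ (c : (λ (n : Type₁) → λ (ν : Nat) → n) Type₀ ((λ (ξ : Nat) → λ (γ : Nat) → elimNat (λ (ω : Nat) → Nat) γ (λ (p : Nat) → λ (z : Nat) → succ z) ξ) (elimNat (λ (ε : Nat) → Nat) (succ (succ zero)) (λ (y : Nat) → λ (x : Nat) → succ x) zero) zero)) → λ (σ : c) → σ)
  ~> λ (β : (λ (e : Type₁) → λ (c : Nat) → e) Type₀ ((λ (n : Nat) → λ (ν : Nat) → elimNat (λ (ξ : Nat) → Nat) ν (λ (γ : Nat) → λ (ω : Nat) → succ ω) n) (elimNat (λ (p : Nat) → Nat) (succ (succ zero)) (λ (z : Nat) → λ (ε : Nat) → succ ε) zero) zero)) → λ (y : β) → y
  ~> λ (β : (λ (e : Nat) → Type₀) ((λ (c : Nat) → λ (n : Nat) → elimNat (λ (ν : Nat) → Nat) n (λ (ξ : Nat) → λ (γ : Nat) → succ γ) c) (elimNat (λ (ω : Nat) → Nat) (succ (succ zero)) (λ (p : Nat) → λ (z : Nat) → succ z) zero) zero)) → λ (ε : β) → ε
  ~> λ (β : Type₀) → λ (e : β) → e
inferred type:
  (β : Type₀) → β → β


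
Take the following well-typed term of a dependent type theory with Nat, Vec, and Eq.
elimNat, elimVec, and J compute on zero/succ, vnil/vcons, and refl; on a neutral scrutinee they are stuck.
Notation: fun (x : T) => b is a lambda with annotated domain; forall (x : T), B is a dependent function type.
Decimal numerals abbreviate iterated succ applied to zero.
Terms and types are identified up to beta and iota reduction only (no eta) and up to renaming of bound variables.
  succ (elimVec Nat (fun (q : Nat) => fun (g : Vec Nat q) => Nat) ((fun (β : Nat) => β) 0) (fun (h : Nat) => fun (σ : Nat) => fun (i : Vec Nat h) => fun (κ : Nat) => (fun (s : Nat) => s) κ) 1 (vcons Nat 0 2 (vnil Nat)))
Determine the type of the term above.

type:
  Nat


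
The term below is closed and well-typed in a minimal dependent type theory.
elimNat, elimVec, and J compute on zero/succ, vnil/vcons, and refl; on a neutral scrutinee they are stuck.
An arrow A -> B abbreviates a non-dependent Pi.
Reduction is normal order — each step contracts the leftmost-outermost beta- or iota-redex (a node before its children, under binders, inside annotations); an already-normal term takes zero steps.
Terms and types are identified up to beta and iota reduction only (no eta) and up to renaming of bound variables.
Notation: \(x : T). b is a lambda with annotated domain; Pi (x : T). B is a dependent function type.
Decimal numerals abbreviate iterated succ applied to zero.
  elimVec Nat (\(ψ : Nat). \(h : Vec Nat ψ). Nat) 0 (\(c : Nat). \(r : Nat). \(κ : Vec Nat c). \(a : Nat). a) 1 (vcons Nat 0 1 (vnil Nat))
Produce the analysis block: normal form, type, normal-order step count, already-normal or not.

normal form:
  0
type:
  Nat
reduction steps (normal order): 6
already normal: no
first contracted redex: an elimVec iota-redex


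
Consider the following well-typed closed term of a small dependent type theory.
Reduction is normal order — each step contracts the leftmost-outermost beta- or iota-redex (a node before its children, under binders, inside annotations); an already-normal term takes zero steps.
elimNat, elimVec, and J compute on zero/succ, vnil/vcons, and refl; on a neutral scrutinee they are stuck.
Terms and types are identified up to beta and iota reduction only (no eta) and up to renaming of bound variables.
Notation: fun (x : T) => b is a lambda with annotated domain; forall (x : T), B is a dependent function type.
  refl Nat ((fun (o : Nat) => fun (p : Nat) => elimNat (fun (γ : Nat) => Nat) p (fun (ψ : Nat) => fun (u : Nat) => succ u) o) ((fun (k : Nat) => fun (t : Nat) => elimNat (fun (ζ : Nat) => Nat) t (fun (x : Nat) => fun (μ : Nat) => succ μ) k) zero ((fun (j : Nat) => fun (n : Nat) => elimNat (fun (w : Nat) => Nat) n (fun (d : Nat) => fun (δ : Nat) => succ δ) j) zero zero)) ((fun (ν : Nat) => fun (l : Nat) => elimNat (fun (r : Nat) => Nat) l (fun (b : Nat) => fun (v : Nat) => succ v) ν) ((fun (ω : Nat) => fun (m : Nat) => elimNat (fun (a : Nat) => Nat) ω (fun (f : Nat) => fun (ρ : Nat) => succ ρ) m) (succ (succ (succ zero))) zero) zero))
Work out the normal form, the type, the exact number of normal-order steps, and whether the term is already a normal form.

reduced normal form:
  refl Nat (succ (succ (succ zero)))
inferred type:
  Eq Nat (succ (succ (succ zero))) (succ (succ (succ zero)))
normal-order step count: 24
term was already normal: no
first contracted redex: a beta-redex


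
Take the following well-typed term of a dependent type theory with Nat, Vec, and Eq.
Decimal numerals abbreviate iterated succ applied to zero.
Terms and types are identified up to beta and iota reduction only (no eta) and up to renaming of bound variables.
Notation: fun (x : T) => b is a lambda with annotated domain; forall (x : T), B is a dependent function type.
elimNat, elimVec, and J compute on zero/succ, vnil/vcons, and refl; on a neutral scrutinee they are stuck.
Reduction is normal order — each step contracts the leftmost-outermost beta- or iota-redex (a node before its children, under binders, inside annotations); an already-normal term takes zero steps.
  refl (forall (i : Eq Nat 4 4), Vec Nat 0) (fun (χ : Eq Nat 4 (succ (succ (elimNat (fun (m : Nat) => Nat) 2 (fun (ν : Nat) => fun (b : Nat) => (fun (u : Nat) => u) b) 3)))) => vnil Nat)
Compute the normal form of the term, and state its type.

resulting normal form:
  refl (forall (i : Eq Nat 4 4), Vec Nat 0) (fun (χ : Eq Nat 4 4) => vnil Nat)
the term's type:
  Eq (forall (i : Eq Nat 4 4), Vec Nat 0) (fun (χ : Eq Nat 4 4) => vnil Nat) (fun (m : Eq Nat 4 4) => vnil Nat)
observation: reduction starts at an elimNat iota-redex, and 13 normal-order steps reach the normal form.


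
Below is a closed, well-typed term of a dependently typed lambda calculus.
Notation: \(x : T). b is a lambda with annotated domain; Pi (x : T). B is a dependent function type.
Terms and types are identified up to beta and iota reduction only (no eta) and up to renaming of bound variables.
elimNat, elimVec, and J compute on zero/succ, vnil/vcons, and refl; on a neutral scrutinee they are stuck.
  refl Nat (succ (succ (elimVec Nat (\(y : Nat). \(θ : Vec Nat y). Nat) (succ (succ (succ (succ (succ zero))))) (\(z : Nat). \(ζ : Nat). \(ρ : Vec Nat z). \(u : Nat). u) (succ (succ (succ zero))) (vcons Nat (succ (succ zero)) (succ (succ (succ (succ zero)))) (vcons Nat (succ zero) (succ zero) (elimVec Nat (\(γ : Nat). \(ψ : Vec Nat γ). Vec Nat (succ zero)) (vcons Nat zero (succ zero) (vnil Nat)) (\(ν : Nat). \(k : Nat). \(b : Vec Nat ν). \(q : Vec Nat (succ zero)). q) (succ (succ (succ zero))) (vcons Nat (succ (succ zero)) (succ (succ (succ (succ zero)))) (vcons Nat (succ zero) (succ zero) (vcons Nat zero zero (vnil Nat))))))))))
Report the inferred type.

the term's type:
  Eq Nat (succ (succ (succ (succ (succ (succ (succ zero))))))) (succ (succ (succ (succ (succ (succ (succ zero)))))))


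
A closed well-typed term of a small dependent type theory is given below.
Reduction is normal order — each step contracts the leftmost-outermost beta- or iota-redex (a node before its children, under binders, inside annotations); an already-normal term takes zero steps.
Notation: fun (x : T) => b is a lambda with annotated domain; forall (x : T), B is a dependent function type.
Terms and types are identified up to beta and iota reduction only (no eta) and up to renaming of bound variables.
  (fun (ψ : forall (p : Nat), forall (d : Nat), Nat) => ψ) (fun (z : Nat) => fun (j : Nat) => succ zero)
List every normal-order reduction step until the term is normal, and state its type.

normal-order reduction sequence:
  (fun (ψ : forall (p : Nat), forall (d : Nat), Nat) => ψ) (fun (z : Nat) => fun (j : Nat) => succ zero)
  ~> fun (ψ : Nat) => fun (p : Nat) => succ zero
type:
  forall (ψ : Nat), forall (p : Nat), Nat


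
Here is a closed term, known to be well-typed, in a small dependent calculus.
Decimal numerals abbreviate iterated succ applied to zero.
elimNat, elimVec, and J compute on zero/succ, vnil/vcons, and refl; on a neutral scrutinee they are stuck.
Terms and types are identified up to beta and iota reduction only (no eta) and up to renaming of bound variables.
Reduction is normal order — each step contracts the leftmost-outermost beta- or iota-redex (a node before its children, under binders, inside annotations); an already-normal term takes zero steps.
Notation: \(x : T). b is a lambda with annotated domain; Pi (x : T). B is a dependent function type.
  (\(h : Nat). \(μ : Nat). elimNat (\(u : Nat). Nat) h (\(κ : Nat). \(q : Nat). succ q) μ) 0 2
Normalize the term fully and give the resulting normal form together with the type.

normal form:
  2
type:
  Nat
observation: the leftmost-outermost redex is a beta-redex, and normalization takes 9 steps.


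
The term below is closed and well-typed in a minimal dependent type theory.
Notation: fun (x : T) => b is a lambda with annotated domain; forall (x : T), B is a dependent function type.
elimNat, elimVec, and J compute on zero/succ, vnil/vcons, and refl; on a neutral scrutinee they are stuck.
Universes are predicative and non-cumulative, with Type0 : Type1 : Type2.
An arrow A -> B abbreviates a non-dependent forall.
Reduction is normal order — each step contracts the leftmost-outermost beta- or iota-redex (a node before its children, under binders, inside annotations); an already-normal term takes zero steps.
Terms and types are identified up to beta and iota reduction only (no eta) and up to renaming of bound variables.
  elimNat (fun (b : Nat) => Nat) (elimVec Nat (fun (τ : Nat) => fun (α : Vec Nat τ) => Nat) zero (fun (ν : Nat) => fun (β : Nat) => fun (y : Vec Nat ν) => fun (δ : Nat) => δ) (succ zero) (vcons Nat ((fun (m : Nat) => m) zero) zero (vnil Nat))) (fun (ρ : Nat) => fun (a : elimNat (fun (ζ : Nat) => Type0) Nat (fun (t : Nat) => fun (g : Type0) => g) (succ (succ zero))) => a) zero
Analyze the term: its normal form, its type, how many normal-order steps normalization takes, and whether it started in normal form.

reduced normal form:
  zero
type:
  Nat
normal-order step count: 7
term was already normal: no
first redex: an elimNat iota-redex


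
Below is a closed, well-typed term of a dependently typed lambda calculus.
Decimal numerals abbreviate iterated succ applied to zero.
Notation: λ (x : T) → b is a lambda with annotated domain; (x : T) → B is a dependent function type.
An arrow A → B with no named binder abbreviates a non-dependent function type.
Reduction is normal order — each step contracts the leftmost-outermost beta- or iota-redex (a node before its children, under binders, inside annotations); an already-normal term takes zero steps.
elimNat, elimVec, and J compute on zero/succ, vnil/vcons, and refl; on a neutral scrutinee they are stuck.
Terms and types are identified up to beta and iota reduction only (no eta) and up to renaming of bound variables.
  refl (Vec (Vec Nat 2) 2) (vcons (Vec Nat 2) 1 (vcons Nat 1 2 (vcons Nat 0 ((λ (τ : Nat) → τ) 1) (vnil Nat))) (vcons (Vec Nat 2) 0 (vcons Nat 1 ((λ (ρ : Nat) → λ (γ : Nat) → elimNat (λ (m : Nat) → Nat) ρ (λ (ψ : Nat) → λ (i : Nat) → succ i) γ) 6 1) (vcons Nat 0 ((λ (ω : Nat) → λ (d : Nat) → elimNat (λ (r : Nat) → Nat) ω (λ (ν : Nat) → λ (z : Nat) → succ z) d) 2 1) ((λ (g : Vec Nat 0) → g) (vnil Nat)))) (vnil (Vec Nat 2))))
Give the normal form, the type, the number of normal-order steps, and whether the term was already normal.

resulting normal form:
  refl (Vec (Vec Nat 2) 2) (vcons (Vec Nat 2) 1 (vcons Nat 1 2 (vcons Nat 0 1 (vnil Nat))) (vcons (Vec Nat 2) 0 (vcons Nat 1 7 (vcons Nat 0 3 (vnil Nat))) (vnil (Vec Nat 2))))
type:
  Eq (Vec (Vec Nat 2) 2) (vcons (Vec Nat 2) 1 (vcons Nat 1 2 (vcons Nat 0 1 (vnil Nat))) (vcons (Vec Nat 2) 0 (vcons Nat 1 7 (vcons Nat 0 3 (vnil Nat))) (vnil (Vec Nat 2)))) (vcons (Vec Nat 2) 1 (vcons Nat 1 2 (vcons Nat 0 1 (vnil Nat))) (vcons (Vec Nat 2) 0 (vcons Nat 1 7 (vcons Nat 0 3 (vnil Nat))) (vnil (Vec Nat 2))))
reduction steps (normal order): 14
started in normal form: no
first redex: a beta-redex


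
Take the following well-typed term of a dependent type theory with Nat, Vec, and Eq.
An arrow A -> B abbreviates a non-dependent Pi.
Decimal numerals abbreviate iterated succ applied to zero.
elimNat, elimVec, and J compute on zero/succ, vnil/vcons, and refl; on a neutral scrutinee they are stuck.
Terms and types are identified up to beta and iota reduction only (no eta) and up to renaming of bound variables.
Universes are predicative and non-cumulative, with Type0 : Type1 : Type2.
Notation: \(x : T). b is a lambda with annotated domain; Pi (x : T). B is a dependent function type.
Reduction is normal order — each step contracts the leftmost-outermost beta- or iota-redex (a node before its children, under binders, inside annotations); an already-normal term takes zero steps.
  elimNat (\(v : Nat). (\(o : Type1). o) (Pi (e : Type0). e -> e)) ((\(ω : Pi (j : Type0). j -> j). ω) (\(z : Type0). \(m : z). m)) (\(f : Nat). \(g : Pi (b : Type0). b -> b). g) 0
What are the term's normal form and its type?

normal form:
  \(v : Type0). \(o : v). o
the term's type:
  Pi (v : Type0). v -> v
observation: the first redex contracted is an elimNat iota-redex; the normal form is reached in 2 normal-order steps.


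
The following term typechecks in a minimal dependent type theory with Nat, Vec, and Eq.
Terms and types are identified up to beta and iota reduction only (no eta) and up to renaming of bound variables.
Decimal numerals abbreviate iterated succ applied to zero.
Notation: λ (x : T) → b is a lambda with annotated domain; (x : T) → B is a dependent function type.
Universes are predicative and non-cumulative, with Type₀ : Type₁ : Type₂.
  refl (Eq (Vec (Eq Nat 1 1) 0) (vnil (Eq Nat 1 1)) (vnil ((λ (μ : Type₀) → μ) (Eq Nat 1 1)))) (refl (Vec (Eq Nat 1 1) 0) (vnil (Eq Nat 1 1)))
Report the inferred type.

inferred type:
  Eq (Eq (Vec (Eq Nat 1 1) 0) (vnil (Eq Nat 1 1)) (vnil (Eq Nat 1 1))) (refl (Vec (Eq Nat 1 1) 0) (vnil (Eq Nat 1 1))) (refl (Vec (Eq Nat 1 1) 0) (vnil (Eq Nat 1 1)))


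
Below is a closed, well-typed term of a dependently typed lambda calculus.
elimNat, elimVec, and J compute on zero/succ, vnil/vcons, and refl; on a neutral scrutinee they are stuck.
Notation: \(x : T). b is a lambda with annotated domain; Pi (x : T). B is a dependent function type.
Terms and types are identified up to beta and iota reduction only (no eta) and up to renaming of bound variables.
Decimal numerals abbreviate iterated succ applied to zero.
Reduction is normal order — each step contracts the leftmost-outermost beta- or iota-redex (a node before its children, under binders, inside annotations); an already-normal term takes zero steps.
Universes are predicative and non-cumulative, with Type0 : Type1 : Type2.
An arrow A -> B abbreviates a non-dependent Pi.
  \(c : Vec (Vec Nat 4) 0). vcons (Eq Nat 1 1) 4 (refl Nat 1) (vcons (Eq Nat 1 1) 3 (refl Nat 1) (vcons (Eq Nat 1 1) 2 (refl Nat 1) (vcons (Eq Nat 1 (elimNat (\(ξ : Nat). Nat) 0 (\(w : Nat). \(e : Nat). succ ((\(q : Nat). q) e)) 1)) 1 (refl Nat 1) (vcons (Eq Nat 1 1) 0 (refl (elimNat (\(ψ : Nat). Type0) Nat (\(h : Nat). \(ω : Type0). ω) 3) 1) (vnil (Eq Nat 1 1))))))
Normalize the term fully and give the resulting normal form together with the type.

resulting normal form:
  \(c : Vec (Vec Nat 4) 0). vcons (Eq Nat 1 1) 4 (refl Nat 1) (vcons (Eq Nat 1 1) 3 (refl Nat 1) (vcons (Eq Nat 1 1) 2 (refl Nat 1) (vcons (Eq Nat 1 1) 1 (refl Nat 1) (vcons (Eq Nat 1 1) 0 (refl Nat 1) (vnil (Eq Nat 1 1))))))
the term's type:
  Vec (Vec Nat 4) 0 -> Vec (Eq Nat 1 1) 5


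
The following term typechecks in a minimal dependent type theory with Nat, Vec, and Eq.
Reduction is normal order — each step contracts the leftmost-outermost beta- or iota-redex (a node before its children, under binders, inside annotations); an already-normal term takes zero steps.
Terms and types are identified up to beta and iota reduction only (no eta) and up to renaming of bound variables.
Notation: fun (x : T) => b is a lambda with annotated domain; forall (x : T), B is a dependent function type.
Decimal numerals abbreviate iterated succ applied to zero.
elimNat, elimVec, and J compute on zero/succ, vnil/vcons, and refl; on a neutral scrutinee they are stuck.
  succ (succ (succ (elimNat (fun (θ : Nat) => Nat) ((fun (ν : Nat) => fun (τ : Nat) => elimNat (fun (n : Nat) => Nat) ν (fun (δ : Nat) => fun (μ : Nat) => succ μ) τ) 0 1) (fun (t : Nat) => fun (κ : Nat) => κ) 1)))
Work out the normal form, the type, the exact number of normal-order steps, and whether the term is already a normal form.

resulting normal form:
  4
type:
  Nat
reduction steps (normal order): 10
already normal: no
first contracted redex: an elimNat iota-redex


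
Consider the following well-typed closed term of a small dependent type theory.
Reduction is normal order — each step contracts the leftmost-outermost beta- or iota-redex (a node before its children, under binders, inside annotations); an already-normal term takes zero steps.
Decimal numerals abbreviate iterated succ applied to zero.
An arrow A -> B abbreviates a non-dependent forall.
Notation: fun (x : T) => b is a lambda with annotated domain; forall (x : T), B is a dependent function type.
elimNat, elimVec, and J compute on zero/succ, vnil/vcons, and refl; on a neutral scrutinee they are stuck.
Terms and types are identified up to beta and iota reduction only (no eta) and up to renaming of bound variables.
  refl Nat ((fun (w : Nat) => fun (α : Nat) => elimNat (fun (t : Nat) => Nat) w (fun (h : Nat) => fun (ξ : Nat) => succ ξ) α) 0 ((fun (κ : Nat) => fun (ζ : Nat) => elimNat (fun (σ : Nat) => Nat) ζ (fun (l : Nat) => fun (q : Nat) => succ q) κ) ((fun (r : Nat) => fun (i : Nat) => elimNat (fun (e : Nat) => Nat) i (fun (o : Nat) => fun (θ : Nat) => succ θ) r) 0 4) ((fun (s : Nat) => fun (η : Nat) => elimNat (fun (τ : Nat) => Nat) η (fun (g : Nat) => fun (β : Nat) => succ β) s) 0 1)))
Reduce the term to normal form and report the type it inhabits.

normal form:
  refl Nat 5
the term's type:
  Eq Nat 5 5
observation: contracting a beta-redex first, the term normalizes in 39 steps.


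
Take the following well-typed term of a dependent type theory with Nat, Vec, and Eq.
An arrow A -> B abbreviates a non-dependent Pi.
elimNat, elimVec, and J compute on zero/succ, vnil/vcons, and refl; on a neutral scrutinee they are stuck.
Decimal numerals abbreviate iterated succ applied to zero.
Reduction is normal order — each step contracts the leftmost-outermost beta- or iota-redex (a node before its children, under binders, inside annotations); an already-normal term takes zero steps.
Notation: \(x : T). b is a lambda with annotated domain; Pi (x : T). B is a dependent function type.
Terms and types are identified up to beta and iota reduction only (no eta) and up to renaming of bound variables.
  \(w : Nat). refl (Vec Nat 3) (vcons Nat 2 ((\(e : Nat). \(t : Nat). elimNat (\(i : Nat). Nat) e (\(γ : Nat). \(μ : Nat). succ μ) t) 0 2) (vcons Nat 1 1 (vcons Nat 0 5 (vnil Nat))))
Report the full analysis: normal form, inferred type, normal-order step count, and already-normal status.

reduced normal form:
  \(w : Nat). refl (Vec Nat 3) (vcons Nat 2 2 (vcons Nat 1 1 (vcons Nat 0 5 (vnil Nat))))
inferred type:
  Nat -> Eq (Vec Nat 3) (vcons Nat 2 2 (vcons Nat 1 1 (vcons Nat 0 5 (vnil Nat)))) (vcons Nat 2 2 (vcons Nat 1 1 (vcons Nat 0 5 (vnil Nat))))
normal-order step count: 9
term was already normal: no
first redex: a beta-redex


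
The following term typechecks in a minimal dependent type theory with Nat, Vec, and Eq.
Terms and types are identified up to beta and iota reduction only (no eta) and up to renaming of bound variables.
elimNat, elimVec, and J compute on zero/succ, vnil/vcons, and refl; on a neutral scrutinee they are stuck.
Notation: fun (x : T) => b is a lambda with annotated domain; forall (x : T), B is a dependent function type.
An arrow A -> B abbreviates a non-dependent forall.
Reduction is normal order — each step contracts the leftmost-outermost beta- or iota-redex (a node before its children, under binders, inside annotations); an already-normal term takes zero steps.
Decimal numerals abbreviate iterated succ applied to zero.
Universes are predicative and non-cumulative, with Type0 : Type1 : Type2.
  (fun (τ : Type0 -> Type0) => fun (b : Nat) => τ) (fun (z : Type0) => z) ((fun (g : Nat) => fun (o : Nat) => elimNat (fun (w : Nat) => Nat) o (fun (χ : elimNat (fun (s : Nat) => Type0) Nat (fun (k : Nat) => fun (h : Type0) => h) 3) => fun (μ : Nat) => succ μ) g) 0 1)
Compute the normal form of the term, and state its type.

normal form:
  fun (τ : Type0) => τ
inferred type:
  Type0 -> Type0
observation: the leftmost-outermost redex is a beta-redex, and normalization takes 2 steps.


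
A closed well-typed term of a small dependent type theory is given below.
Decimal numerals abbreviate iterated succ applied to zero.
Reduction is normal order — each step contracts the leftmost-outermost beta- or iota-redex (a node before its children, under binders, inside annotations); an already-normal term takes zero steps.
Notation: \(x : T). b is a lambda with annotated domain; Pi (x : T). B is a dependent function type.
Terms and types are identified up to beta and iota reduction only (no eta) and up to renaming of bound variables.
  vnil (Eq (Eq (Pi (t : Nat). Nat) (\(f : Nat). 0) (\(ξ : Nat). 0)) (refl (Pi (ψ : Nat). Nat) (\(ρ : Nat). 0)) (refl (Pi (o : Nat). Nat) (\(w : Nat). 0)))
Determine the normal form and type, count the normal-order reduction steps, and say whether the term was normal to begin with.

resulting normal form:
  vnil (Eq (Eq (Pi (t : Nat). Nat) (\(f : Nat). 0) (\(ξ : Nat). 0)) (refl (Pi (ψ : Nat). Nat) (\(ρ : Nat). 0)) (refl (Pi (o : Nat). Nat) (\(w : Nat). 0)))
inferred type:
  Vec (Eq (Eq (Pi (t : Nat). Nat) (\(f : Nat). 0) (\(ξ : Nat). 0)) (refl (Pi (ψ : Nat). Nat) (\(ρ : Nat). 0)) (refl (Pi (o : Nat). Nat) (\(w : Nat). 0))) 0
normal-order step count: 0
already normal: yes
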